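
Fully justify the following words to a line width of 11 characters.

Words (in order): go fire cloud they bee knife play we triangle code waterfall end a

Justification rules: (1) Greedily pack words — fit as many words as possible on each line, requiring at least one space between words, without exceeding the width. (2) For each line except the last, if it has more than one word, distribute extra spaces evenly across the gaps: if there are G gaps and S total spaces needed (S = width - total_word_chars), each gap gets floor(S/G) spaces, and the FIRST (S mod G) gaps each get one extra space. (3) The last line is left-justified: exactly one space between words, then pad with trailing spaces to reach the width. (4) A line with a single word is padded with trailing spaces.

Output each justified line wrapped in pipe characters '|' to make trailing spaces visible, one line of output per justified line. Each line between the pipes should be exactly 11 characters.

Answer: |go     fire|
|cloud  they|
|bee   knife|
|play     we|
|triangle   |
|code       |
|waterfall  |
|end a      |

Derivation:
Line 1: ['go', 'fire'] (min_width=7, slack=4)
Line 2: ['cloud', 'they'] (min_width=10, slack=1)
Line 3: ['bee', 'knife'] (min_width=9, slack=2)
Line 4: ['play', 'we'] (min_width=7, slack=4)
Line 5: ['triangle'] (min_width=8, slack=3)
Line 6: ['code'] (min_width=4, slack=7)
Line 7: ['waterfall'] (min_width=9, slack=2)
Line 8: ['end', 'a'] (min_width=5, slack=6)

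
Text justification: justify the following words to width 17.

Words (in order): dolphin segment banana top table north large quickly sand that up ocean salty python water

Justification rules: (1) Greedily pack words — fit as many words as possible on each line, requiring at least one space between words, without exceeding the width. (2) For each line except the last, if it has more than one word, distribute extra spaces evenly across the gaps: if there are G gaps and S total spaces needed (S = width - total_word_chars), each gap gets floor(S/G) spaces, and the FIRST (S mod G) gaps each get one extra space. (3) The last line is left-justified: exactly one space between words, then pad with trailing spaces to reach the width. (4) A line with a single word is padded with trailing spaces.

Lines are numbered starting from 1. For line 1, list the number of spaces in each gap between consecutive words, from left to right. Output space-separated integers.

Answer: 3

Derivation:
Line 1: ['dolphin', 'segment'] (min_width=15, slack=2)
Line 2: ['banana', 'top', 'table'] (min_width=16, slack=1)
Line 3: ['north', 'large'] (min_width=11, slack=6)
Line 4: ['quickly', 'sand', 'that'] (min_width=17, slack=0)
Line 5: ['up', 'ocean', 'salty'] (min_width=14, slack=3)
Line 6: ['python', 'water'] (min_width=12, slack=5)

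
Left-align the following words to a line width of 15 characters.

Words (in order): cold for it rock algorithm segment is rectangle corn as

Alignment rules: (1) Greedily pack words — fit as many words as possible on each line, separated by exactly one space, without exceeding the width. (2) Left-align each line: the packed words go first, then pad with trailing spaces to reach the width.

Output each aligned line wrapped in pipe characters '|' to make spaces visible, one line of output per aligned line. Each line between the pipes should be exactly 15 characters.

Answer: |cold for it    |
|rock algorithm |
|segment is     |
|rectangle corn |
|as             |

Derivation:
Line 1: ['cold', 'for', 'it'] (min_width=11, slack=4)
Line 2: ['rock', 'algorithm'] (min_width=14, slack=1)
Line 3: ['segment', 'is'] (min_width=10, slack=5)
Line 4: ['rectangle', 'corn'] (min_width=14, slack=1)
Line 5: ['as'] (min_width=2, slack=13)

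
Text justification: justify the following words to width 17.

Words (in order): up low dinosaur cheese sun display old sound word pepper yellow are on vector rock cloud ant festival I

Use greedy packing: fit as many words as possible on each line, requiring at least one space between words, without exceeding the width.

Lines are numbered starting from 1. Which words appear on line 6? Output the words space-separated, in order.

Answer: vector rock cloud

Derivation:
Line 1: ['up', 'low', 'dinosaur'] (min_width=15, slack=2)
Line 2: ['cheese', 'sun'] (min_width=10, slack=7)
Line 3: ['display', 'old', 'sound'] (min_width=17, slack=0)
Line 4: ['word', 'pepper'] (min_width=11, slack=6)
Line 5: ['yellow', 'are', 'on'] (min_width=13, slack=4)
Line 6: ['vector', 'rock', 'cloud'] (min_width=17, slack=0)
Line 7: ['ant', 'festival', 'I'] (min_width=14, slack=3)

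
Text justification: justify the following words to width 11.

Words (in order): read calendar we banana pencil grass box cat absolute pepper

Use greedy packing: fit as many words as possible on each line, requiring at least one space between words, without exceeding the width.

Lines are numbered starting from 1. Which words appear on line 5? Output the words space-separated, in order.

Answer: grass box

Derivation:
Line 1: ['read'] (min_width=4, slack=7)
Line 2: ['calendar', 'we'] (min_width=11, slack=0)
Line 3: ['banana'] (min_width=6, slack=5)
Line 4: ['pencil'] (min_width=6, slack=5)
Line 5: ['grass', 'box'] (min_width=9, slack=2)
Line 6: ['cat'] (min_width=3, slack=8)
Line 7: ['absolute'] (min_width=8, slack=3)
Line 8: ['pepper'] (min_width=6, slack=5)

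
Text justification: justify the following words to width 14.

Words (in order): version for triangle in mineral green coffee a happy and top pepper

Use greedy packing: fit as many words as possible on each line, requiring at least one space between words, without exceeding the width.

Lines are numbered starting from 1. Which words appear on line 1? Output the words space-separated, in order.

Answer: version for

Derivation:
Line 1: ['version', 'for'] (min_width=11, slack=3)
Line 2: ['triangle', 'in'] (min_width=11, slack=3)
Line 3: ['mineral', 'green'] (min_width=13, slack=1)
Line 4: ['coffee', 'a', 'happy'] (min_width=14, slack=0)
Line 5: ['and', 'top', 'pepper'] (min_width=14, slack=0)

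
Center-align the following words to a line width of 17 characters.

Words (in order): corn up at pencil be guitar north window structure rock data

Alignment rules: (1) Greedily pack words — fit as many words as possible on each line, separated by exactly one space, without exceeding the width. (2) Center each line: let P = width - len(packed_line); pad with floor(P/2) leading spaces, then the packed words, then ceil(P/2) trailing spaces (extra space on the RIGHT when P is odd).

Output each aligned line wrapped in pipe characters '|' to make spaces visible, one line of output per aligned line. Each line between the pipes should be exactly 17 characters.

Line 1: ['corn', 'up', 'at', 'pencil'] (min_width=17, slack=0)
Line 2: ['be', 'guitar', 'north'] (min_width=15, slack=2)
Line 3: ['window', 'structure'] (min_width=16, slack=1)
Line 4: ['rock', 'data'] (min_width=9, slack=8)

Answer: |corn up at pencil|
| be guitar north |
|window structure |
|    rock data    |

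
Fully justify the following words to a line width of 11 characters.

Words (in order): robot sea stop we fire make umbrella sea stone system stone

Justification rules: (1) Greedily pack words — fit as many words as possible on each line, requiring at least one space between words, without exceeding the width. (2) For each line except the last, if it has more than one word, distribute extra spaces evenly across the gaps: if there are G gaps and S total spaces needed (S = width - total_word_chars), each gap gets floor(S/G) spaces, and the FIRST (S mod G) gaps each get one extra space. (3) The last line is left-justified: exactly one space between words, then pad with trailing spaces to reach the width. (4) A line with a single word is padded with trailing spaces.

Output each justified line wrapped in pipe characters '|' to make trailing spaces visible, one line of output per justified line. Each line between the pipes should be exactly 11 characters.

Answer: |robot   sea|
|stop     we|
|fire   make|
|umbrella   |
|sea   stone|
|system     |
|stone      |

Derivation:
Line 1: ['robot', 'sea'] (min_width=9, slack=2)
Line 2: ['stop', 'we'] (min_width=7, slack=4)
Line 3: ['fire', 'make'] (min_width=9, slack=2)
Line 4: ['umbrella'] (min_width=8, slack=3)
Line 5: ['sea', 'stone'] (min_width=9, slack=2)
Line 6: ['system'] (min_width=6, slack=5)
Line 7: ['stone'] (min_width=5, slack=6)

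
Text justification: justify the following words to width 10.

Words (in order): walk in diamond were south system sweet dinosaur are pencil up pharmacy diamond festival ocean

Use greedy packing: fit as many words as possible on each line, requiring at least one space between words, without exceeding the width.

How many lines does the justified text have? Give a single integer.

Line 1: ['walk', 'in'] (min_width=7, slack=3)
Line 2: ['diamond'] (min_width=7, slack=3)
Line 3: ['were', 'south'] (min_width=10, slack=0)
Line 4: ['system'] (min_width=6, slack=4)
Line 5: ['sweet'] (min_width=5, slack=5)
Line 6: ['dinosaur'] (min_width=8, slack=2)
Line 7: ['are', 'pencil'] (min_width=10, slack=0)
Line 8: ['up'] (min_width=2, slack=8)
Line 9: ['pharmacy'] (min_width=8, slack=2)
Line 10: ['diamond'] (min_width=7, slack=3)
Line 11: ['festival'] (min_width=8, slack=2)
Line 12: ['ocean'] (min_width=5, slack=5)
Total lines: 12

Answer: 12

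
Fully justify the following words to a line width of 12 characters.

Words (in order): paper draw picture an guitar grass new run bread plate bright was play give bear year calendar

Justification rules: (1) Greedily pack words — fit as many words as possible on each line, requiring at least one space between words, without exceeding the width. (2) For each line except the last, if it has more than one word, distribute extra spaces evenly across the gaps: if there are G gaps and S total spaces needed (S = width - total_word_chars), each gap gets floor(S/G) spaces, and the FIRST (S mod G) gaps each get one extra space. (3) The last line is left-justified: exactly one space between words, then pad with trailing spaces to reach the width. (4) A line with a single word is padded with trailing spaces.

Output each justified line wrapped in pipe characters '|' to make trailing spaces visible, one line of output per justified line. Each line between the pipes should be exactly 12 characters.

Answer: |paper   draw|
|picture   an|
|guitar grass|
|new      run|
|bread  plate|
|bright   was|
|play    give|
|bear    year|
|calendar    |

Derivation:
Line 1: ['paper', 'draw'] (min_width=10, slack=2)
Line 2: ['picture', 'an'] (min_width=10, slack=2)
Line 3: ['guitar', 'grass'] (min_width=12, slack=0)
Line 4: ['new', 'run'] (min_width=7, slack=5)
Line 5: ['bread', 'plate'] (min_width=11, slack=1)
Line 6: ['bright', 'was'] (min_width=10, slack=2)
Line 7: ['play', 'give'] (min_width=9, slack=3)
Line 8: ['bear', 'year'] (min_width=9, slack=3)
Line 9: ['calendar'] (min_width=8, slack=4)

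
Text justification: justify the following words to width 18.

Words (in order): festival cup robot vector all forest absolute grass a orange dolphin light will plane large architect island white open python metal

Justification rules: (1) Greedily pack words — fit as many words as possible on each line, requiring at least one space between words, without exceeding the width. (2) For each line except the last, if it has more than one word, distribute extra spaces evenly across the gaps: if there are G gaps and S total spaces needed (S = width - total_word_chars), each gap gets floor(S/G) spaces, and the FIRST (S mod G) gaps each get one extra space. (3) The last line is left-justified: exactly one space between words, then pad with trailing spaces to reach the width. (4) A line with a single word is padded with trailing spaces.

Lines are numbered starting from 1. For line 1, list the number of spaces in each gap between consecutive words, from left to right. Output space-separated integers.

Line 1: ['festival', 'cup', 'robot'] (min_width=18, slack=0)
Line 2: ['vector', 'all', 'forest'] (min_width=17, slack=1)
Line 3: ['absolute', 'grass', 'a'] (min_width=16, slack=2)
Line 4: ['orange', 'dolphin'] (min_width=14, slack=4)
Line 5: ['light', 'will', 'plane'] (min_width=16, slack=2)
Line 6: ['large', 'architect'] (min_width=15, slack=3)
Line 7: ['island', 'white', 'open'] (min_width=17, slack=1)
Line 8: ['python', 'metal'] (min_width=12, slack=6)

Answer: 1 1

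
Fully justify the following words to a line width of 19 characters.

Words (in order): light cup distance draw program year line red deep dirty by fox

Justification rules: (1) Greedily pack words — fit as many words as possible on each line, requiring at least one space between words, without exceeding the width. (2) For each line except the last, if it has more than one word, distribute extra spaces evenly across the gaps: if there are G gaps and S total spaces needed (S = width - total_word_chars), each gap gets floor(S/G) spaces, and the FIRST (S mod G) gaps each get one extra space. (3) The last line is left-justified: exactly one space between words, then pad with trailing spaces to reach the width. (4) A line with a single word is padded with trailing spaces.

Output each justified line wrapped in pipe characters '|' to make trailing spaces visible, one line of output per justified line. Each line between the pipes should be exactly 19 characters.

Line 1: ['light', 'cup', 'distance'] (min_width=18, slack=1)
Line 2: ['draw', 'program', 'year'] (min_width=17, slack=2)
Line 3: ['line', 'red', 'deep', 'dirty'] (min_width=19, slack=0)
Line 4: ['by', 'fox'] (min_width=6, slack=13)

Answer: |light  cup distance|
|draw  program  year|
|line red deep dirty|
|by fox             |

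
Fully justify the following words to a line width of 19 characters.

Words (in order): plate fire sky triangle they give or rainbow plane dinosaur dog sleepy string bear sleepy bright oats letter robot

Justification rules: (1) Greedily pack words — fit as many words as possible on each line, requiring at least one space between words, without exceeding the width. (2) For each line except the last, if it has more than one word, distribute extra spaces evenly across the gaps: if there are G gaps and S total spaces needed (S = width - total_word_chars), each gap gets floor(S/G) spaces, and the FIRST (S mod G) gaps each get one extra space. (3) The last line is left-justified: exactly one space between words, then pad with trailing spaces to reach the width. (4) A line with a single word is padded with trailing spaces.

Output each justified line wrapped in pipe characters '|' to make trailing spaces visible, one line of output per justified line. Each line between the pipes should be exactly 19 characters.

Line 1: ['plate', 'fire', 'sky'] (min_width=14, slack=5)
Line 2: ['triangle', 'they', 'give'] (min_width=18, slack=1)
Line 3: ['or', 'rainbow', 'plane'] (min_width=16, slack=3)
Line 4: ['dinosaur', 'dog', 'sleepy'] (min_width=19, slack=0)
Line 5: ['string', 'bear', 'sleepy'] (min_width=18, slack=1)
Line 6: ['bright', 'oats', 'letter'] (min_width=18, slack=1)
Line 7: ['robot'] (min_width=5, slack=14)

Answer: |plate    fire   sky|
|triangle  they give|
|or   rainbow  plane|
|dinosaur dog sleepy|
|string  bear sleepy|
|bright  oats letter|
|robot              |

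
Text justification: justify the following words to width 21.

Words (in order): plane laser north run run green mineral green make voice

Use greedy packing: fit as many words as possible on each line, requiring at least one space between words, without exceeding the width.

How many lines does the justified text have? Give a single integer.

Line 1: ['plane', 'laser', 'north', 'run'] (min_width=21, slack=0)
Line 2: ['run', 'green', 'mineral'] (min_width=17, slack=4)
Line 3: ['green', 'make', 'voice'] (min_width=16, slack=5)
Total lines: 3

Answer: 3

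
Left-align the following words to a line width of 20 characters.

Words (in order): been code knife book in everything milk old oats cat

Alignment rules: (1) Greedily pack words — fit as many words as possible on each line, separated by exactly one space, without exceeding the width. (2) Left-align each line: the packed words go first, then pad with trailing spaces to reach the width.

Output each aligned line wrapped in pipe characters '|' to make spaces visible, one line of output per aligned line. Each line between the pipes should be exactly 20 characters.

Answer: |been code knife book|
|in everything milk  |
|old oats cat        |

Derivation:
Line 1: ['been', 'code', 'knife', 'book'] (min_width=20, slack=0)
Line 2: ['in', 'everything', 'milk'] (min_width=18, slack=2)
Line 3: ['old', 'oats', 'cat'] (min_width=12, slack=8)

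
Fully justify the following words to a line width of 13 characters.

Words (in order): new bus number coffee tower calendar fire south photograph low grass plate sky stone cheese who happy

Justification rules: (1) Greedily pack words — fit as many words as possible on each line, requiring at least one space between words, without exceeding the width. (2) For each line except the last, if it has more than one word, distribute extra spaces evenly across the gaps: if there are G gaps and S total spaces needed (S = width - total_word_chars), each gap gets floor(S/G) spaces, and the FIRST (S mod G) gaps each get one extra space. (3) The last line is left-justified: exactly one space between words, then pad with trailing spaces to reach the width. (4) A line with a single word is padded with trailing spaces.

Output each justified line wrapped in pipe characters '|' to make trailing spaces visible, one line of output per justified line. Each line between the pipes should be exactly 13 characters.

Line 1: ['new', 'bus'] (min_width=7, slack=6)
Line 2: ['number', 'coffee'] (min_width=13, slack=0)
Line 3: ['tower'] (min_width=5, slack=8)
Line 4: ['calendar', 'fire'] (min_width=13, slack=0)
Line 5: ['south'] (min_width=5, slack=8)
Line 6: ['photograph'] (min_width=10, slack=3)
Line 7: ['low', 'grass'] (min_width=9, slack=4)
Line 8: ['plate', 'sky'] (min_width=9, slack=4)
Line 9: ['stone', 'cheese'] (min_width=12, slack=1)
Line 10: ['who', 'happy'] (min_width=9, slack=4)

Answer: |new       bus|
|number coffee|
|tower        |
|calendar fire|
|south        |
|photograph   |
|low     grass|
|plate     sky|
|stone  cheese|
|who happy    |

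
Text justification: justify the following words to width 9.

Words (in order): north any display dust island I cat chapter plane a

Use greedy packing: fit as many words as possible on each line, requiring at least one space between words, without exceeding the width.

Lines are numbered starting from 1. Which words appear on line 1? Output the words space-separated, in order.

Line 1: ['north', 'any'] (min_width=9, slack=0)
Line 2: ['display'] (min_width=7, slack=2)
Line 3: ['dust'] (min_width=4, slack=5)
Line 4: ['island', 'I'] (min_width=8, slack=1)
Line 5: ['cat'] (min_width=3, slack=6)
Line 6: ['chapter'] (min_width=7, slack=2)
Line 7: ['plane', 'a'] (min_width=7, slack=2)

Answer: north any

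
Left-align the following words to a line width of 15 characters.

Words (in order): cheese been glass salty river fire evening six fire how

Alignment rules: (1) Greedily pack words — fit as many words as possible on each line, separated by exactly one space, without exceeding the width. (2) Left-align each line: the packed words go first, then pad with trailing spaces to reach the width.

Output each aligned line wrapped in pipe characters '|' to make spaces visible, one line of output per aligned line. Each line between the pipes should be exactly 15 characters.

Answer: |cheese been    |
|glass salty    |
|river fire     |
|evening six    |
|fire how       |

Derivation:
Line 1: ['cheese', 'been'] (min_width=11, slack=4)
Line 2: ['glass', 'salty'] (min_width=11, slack=4)
Line 3: ['river', 'fire'] (min_width=10, slack=5)
Line 4: ['evening', 'six'] (min_width=11, slack=4)
Line 5: ['fire', 'how'] (min_width=8, slack=7)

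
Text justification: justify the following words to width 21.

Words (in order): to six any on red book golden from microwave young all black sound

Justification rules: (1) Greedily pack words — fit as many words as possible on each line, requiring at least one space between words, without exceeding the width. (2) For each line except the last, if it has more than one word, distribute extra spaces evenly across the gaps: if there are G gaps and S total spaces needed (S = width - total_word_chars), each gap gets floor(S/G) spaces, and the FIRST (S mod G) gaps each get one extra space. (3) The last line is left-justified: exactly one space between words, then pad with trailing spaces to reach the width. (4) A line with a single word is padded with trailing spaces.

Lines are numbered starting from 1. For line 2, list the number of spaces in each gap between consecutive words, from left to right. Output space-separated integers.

Answer: 4 3

Derivation:
Line 1: ['to', 'six', 'any', 'on', 'red'] (min_width=17, slack=4)
Line 2: ['book', 'golden', 'from'] (min_width=16, slack=5)
Line 3: ['microwave', 'young', 'all'] (min_width=19, slack=2)
Line 4: ['black', 'sound'] (min_width=11, slack=10)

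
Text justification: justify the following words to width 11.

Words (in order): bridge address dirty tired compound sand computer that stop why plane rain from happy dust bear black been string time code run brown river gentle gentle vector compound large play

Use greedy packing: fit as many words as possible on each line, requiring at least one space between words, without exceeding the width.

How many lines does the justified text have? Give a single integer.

Line 1: ['bridge'] (min_width=6, slack=5)
Line 2: ['address'] (min_width=7, slack=4)
Line 3: ['dirty', 'tired'] (min_width=11, slack=0)
Line 4: ['compound'] (min_width=8, slack=3)
Line 5: ['sand'] (min_width=4, slack=7)
Line 6: ['computer'] (min_width=8, slack=3)
Line 7: ['that', 'stop'] (min_width=9, slack=2)
Line 8: ['why', 'plane'] (min_width=9, slack=2)
Line 9: ['rain', 'from'] (min_width=9, slack=2)
Line 10: ['happy', 'dust'] (min_width=10, slack=1)
Line 11: ['bear', 'black'] (min_width=10, slack=1)
Line 12: ['been', 'string'] (min_width=11, slack=0)
Line 13: ['time', 'code'] (min_width=9, slack=2)
Line 14: ['run', 'brown'] (min_width=9, slack=2)
Line 15: ['river'] (min_width=5, slack=6)
Line 16: ['gentle'] (min_width=6, slack=5)
Line 17: ['gentle'] (min_width=6, slack=5)
Line 18: ['vector'] (min_width=6, slack=5)
Line 19: ['compound'] (min_width=8, slack=3)
Line 20: ['large', 'play'] (min_width=10, slack=1)
Total lines: 20

Answer: 20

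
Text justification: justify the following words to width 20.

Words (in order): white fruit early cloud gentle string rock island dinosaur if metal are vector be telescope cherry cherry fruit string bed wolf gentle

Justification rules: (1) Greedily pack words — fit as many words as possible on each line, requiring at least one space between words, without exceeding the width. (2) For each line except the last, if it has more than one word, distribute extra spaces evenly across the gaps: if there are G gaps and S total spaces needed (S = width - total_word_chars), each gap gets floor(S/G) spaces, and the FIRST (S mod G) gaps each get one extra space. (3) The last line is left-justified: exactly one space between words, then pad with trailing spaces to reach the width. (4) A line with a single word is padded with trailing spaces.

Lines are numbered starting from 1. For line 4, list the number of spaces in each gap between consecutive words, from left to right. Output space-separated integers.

Line 1: ['white', 'fruit', 'early'] (min_width=17, slack=3)
Line 2: ['cloud', 'gentle', 'string'] (min_width=19, slack=1)
Line 3: ['rock', 'island', 'dinosaur'] (min_width=20, slack=0)
Line 4: ['if', 'metal', 'are', 'vector'] (min_width=19, slack=1)
Line 5: ['be', 'telescope', 'cherry'] (min_width=19, slack=1)
Line 6: ['cherry', 'fruit', 'string'] (min_width=19, slack=1)
Line 7: ['bed', 'wolf', 'gentle'] (min_width=15, slack=5)

Answer: 2 1 1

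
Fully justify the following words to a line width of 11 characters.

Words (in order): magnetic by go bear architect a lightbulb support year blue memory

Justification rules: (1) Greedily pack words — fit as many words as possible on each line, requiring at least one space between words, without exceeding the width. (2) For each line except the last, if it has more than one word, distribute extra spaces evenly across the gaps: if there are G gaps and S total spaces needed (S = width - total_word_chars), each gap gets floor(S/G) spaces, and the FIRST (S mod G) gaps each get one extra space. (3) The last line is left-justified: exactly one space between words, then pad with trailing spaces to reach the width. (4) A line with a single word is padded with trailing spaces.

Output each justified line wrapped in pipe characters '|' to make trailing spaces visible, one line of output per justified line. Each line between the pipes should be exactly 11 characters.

Line 1: ['magnetic', 'by'] (min_width=11, slack=0)
Line 2: ['go', 'bear'] (min_width=7, slack=4)
Line 3: ['architect', 'a'] (min_width=11, slack=0)
Line 4: ['lightbulb'] (min_width=9, slack=2)
Line 5: ['support'] (min_width=7, slack=4)
Line 6: ['year', 'blue'] (min_width=9, slack=2)
Line 7: ['memory'] (min_width=6, slack=5)

Answer: |magnetic by|
|go     bear|
|architect a|
|lightbulb  |
|support    |
|year   blue|
|memory     |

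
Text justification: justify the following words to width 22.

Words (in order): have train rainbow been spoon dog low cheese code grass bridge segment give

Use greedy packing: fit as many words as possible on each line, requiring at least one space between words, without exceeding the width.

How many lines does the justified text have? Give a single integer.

Answer: 4

Derivation:
Line 1: ['have', 'train', 'rainbow'] (min_width=18, slack=4)
Line 2: ['been', 'spoon', 'dog', 'low'] (min_width=18, slack=4)
Line 3: ['cheese', 'code', 'grass'] (min_width=17, slack=5)
Line 4: ['bridge', 'segment', 'give'] (min_width=19, slack=3)
Total lines: 4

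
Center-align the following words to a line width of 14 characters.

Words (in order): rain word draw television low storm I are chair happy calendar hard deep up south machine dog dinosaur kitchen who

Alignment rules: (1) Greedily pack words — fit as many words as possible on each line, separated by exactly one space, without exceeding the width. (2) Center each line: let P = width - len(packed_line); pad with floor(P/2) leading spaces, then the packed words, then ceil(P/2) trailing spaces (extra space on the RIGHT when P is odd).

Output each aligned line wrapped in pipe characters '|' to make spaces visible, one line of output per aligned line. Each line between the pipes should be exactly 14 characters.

Line 1: ['rain', 'word', 'draw'] (min_width=14, slack=0)
Line 2: ['television', 'low'] (min_width=14, slack=0)
Line 3: ['storm', 'I', 'are'] (min_width=11, slack=3)
Line 4: ['chair', 'happy'] (min_width=11, slack=3)
Line 5: ['calendar', 'hard'] (min_width=13, slack=1)
Line 6: ['deep', 'up', 'south'] (min_width=13, slack=1)
Line 7: ['machine', 'dog'] (min_width=11, slack=3)
Line 8: ['dinosaur'] (min_width=8, slack=6)
Line 9: ['kitchen', 'who'] (min_width=11, slack=3)

Answer: |rain word draw|
|television low|
| storm I are  |
| chair happy  |
|calendar hard |
|deep up south |
| machine dog  |
|   dinosaur   |
| kitchen who  |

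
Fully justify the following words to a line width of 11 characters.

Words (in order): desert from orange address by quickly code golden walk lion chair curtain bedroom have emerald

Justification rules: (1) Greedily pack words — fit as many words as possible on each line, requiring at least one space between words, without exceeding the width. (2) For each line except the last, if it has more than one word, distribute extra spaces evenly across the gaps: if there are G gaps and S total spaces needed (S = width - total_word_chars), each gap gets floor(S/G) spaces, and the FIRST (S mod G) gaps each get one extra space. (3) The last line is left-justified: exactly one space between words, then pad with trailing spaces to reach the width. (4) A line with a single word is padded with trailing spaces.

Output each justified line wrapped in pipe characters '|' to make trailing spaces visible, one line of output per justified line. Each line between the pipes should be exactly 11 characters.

Line 1: ['desert', 'from'] (min_width=11, slack=0)
Line 2: ['orange'] (min_width=6, slack=5)
Line 3: ['address', 'by'] (min_width=10, slack=1)
Line 4: ['quickly'] (min_width=7, slack=4)
Line 5: ['code', 'golden'] (min_width=11, slack=0)
Line 6: ['walk', 'lion'] (min_width=9, slack=2)
Line 7: ['chair'] (min_width=5, slack=6)
Line 8: ['curtain'] (min_width=7, slack=4)
Line 9: ['bedroom'] (min_width=7, slack=4)
Line 10: ['have'] (min_width=4, slack=7)
Line 11: ['emerald'] (min_width=7, slack=4)

Answer: |desert from|
|orange     |
|address  by|
|quickly    |
|code golden|
|walk   lion|
|chair      |
|curtain    |
|bedroom    |
|have       |
|emerald    |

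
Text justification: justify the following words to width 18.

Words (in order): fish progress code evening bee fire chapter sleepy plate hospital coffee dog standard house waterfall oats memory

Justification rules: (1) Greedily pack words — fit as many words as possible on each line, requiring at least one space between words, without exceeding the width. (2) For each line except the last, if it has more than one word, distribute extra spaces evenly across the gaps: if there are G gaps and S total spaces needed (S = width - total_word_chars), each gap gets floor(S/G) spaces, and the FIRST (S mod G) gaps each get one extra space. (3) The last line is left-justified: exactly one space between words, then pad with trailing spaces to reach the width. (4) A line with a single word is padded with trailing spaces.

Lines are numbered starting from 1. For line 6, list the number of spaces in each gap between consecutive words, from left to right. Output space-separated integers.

Answer: 5

Derivation:
Line 1: ['fish', 'progress', 'code'] (min_width=18, slack=0)
Line 2: ['evening', 'bee', 'fire'] (min_width=16, slack=2)
Line 3: ['chapter', 'sleepy'] (min_width=14, slack=4)
Line 4: ['plate', 'hospital'] (min_width=14, slack=4)
Line 5: ['coffee', 'dog'] (min_width=10, slack=8)
Line 6: ['standard', 'house'] (min_width=14, slack=4)
Line 7: ['waterfall', 'oats'] (min_width=14, slack=4)
Line 8: ['memory'] (min_width=6, slack=12)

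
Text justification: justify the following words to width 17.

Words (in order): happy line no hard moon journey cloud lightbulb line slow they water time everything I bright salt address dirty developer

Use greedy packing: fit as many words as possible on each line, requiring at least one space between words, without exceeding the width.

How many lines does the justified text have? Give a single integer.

Line 1: ['happy', 'line', 'no'] (min_width=13, slack=4)
Line 2: ['hard', 'moon', 'journey'] (min_width=17, slack=0)
Line 3: ['cloud', 'lightbulb'] (min_width=15, slack=2)
Line 4: ['line', 'slow', 'they'] (min_width=14, slack=3)
Line 5: ['water', 'time'] (min_width=10, slack=7)
Line 6: ['everything', 'I'] (min_width=12, slack=5)
Line 7: ['bright', 'salt'] (min_width=11, slack=6)
Line 8: ['address', 'dirty'] (min_width=13, slack=4)
Line 9: ['developer'] (min_width=9, slack=8)
Total lines: 9

Answer: 9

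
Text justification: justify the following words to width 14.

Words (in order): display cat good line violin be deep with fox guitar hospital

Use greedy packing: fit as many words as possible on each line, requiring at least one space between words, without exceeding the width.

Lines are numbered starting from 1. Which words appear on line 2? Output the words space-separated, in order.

Line 1: ['display', 'cat'] (min_width=11, slack=3)
Line 2: ['good', 'line'] (min_width=9, slack=5)
Line 3: ['violin', 'be', 'deep'] (min_width=14, slack=0)
Line 4: ['with', 'fox'] (min_width=8, slack=6)
Line 5: ['guitar'] (min_width=6, slack=8)
Line 6: ['hospital'] (min_width=8, slack=6)

Answer: good line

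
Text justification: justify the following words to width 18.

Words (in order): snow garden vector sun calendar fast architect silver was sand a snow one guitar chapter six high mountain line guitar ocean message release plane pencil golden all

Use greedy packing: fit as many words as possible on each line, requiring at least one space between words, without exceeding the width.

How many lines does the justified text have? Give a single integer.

Line 1: ['snow', 'garden', 'vector'] (min_width=18, slack=0)
Line 2: ['sun', 'calendar', 'fast'] (min_width=17, slack=1)
Line 3: ['architect', 'silver'] (min_width=16, slack=2)
Line 4: ['was', 'sand', 'a', 'snow'] (min_width=15, slack=3)
Line 5: ['one', 'guitar', 'chapter'] (min_width=18, slack=0)
Line 6: ['six', 'high', 'mountain'] (min_width=17, slack=1)
Line 7: ['line', 'guitar', 'ocean'] (min_width=17, slack=1)
Line 8: ['message', 'release'] (min_width=15, slack=3)
Line 9: ['plane', 'pencil'] (min_width=12, slack=6)
Line 10: ['golden', 'all'] (min_width=10, slack=8)
Total lines: 10

Answer: 10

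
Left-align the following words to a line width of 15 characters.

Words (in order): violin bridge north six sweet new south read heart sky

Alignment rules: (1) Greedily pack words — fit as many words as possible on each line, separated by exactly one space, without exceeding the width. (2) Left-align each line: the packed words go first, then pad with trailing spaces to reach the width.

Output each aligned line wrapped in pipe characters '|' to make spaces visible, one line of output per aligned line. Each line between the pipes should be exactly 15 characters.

Line 1: ['violin', 'bridge'] (min_width=13, slack=2)
Line 2: ['north', 'six', 'sweet'] (min_width=15, slack=0)
Line 3: ['new', 'south', 'read'] (min_width=14, slack=1)
Line 4: ['heart', 'sky'] (min_width=9, slack=6)

Answer: |violin bridge  |
|north six sweet|
|new south read |
|heart sky      |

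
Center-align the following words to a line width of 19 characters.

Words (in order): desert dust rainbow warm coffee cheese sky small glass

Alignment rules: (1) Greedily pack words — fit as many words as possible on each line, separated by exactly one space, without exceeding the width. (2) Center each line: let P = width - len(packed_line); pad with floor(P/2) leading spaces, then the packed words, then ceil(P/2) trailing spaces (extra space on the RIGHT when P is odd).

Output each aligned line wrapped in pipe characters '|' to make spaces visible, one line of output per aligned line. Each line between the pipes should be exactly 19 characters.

Line 1: ['desert', 'dust', 'rainbow'] (min_width=19, slack=0)
Line 2: ['warm', 'coffee', 'cheese'] (min_width=18, slack=1)
Line 3: ['sky', 'small', 'glass'] (min_width=15, slack=4)

Answer: |desert dust rainbow|
|warm coffee cheese |
|  sky small glass  |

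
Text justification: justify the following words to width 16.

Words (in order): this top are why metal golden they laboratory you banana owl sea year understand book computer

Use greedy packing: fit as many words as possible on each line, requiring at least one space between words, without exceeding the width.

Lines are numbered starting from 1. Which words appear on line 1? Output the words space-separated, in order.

Line 1: ['this', 'top', 'are', 'why'] (min_width=16, slack=0)
Line 2: ['metal', 'golden'] (min_width=12, slack=4)
Line 3: ['they', 'laboratory'] (min_width=15, slack=1)
Line 4: ['you', 'banana', 'owl'] (min_width=14, slack=2)
Line 5: ['sea', 'year'] (min_width=8, slack=8)
Line 6: ['understand', 'book'] (min_width=15, slack=1)
Line 7: ['computer'] (min_width=8, slack=8)

Answer: this top are why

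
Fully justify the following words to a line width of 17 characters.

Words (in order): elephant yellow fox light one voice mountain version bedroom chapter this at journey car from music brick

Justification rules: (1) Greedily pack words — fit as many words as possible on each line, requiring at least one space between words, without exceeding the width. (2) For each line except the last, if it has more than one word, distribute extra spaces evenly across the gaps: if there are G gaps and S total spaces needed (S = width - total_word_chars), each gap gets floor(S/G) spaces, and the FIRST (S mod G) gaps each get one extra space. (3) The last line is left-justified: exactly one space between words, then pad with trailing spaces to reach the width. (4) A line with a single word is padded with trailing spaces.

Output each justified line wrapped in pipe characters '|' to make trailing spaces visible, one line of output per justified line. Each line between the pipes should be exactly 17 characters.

Line 1: ['elephant', 'yellow'] (min_width=15, slack=2)
Line 2: ['fox', 'light', 'one'] (min_width=13, slack=4)
Line 3: ['voice', 'mountain'] (min_width=14, slack=3)
Line 4: ['version', 'bedroom'] (min_width=15, slack=2)
Line 5: ['chapter', 'this', 'at'] (min_width=15, slack=2)
Line 6: ['journey', 'car', 'from'] (min_width=16, slack=1)
Line 7: ['music', 'brick'] (min_width=11, slack=6)

Answer: |elephant   yellow|
|fox   light   one|
|voice    mountain|
|version   bedroom|
|chapter  this  at|
|journey  car from|
|music brick      |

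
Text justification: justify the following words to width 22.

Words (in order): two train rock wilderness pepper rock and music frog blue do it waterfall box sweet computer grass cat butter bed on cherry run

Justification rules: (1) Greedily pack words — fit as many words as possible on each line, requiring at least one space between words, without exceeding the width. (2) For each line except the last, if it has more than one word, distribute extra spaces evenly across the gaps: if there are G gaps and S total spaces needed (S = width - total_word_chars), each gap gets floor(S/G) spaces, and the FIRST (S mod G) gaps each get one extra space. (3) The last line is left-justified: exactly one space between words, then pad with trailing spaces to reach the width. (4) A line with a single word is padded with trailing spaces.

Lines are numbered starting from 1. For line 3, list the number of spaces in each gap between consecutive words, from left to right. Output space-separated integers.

Answer: 1 1 1 1

Derivation:
Line 1: ['two', 'train', 'rock'] (min_width=14, slack=8)
Line 2: ['wilderness', 'pepper', 'rock'] (min_width=22, slack=0)
Line 3: ['and', 'music', 'frog', 'blue', 'do'] (min_width=22, slack=0)
Line 4: ['it', 'waterfall', 'box', 'sweet'] (min_width=22, slack=0)
Line 5: ['computer', 'grass', 'cat'] (min_width=18, slack=4)
Line 6: ['butter', 'bed', 'on', 'cherry'] (min_width=20, slack=2)
Line 7: ['run'] (min_width=3, slack=19)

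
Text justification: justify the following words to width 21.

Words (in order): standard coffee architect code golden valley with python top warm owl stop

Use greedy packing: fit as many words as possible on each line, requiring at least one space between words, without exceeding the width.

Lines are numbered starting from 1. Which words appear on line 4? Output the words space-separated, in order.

Answer: top warm owl stop

Derivation:
Line 1: ['standard', 'coffee'] (min_width=15, slack=6)
Line 2: ['architect', 'code', 'golden'] (min_width=21, slack=0)
Line 3: ['valley', 'with', 'python'] (min_width=18, slack=3)
Line 4: ['top', 'warm', 'owl', 'stop'] (min_width=17, slack=4)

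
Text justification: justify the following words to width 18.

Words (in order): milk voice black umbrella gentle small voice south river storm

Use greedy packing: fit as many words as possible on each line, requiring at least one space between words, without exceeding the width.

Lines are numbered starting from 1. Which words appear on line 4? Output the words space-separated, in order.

Answer: river storm

Derivation:
Line 1: ['milk', 'voice', 'black'] (min_width=16, slack=2)
Line 2: ['umbrella', 'gentle'] (min_width=15, slack=3)
Line 3: ['small', 'voice', 'south'] (min_width=17, slack=1)
Line 4: ['river', 'storm'] (min_width=11, slack=7)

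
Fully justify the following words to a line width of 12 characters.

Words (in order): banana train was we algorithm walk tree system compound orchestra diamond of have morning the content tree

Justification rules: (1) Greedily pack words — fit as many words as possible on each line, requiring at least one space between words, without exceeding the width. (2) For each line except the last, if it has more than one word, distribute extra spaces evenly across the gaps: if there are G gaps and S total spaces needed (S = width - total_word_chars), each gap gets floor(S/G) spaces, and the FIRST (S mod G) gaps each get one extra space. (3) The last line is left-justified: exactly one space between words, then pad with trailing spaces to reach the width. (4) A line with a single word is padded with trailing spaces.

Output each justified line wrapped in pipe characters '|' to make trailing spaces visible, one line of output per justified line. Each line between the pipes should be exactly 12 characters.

Line 1: ['banana', 'train'] (min_width=12, slack=0)
Line 2: ['was', 'we'] (min_width=6, slack=6)
Line 3: ['algorithm'] (min_width=9, slack=3)
Line 4: ['walk', 'tree'] (min_width=9, slack=3)
Line 5: ['system'] (min_width=6, slack=6)
Line 6: ['compound'] (min_width=8, slack=4)
Line 7: ['orchestra'] (min_width=9, slack=3)
Line 8: ['diamond', 'of'] (min_width=10, slack=2)
Line 9: ['have', 'morning'] (min_width=12, slack=0)
Line 10: ['the', 'content'] (min_width=11, slack=1)
Line 11: ['tree'] (min_width=4, slack=8)

Answer: |banana train|
|was       we|
|algorithm   |
|walk    tree|
|system      |
|compound    |
|orchestra   |
|diamond   of|
|have morning|
|the  content|
|tree        |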